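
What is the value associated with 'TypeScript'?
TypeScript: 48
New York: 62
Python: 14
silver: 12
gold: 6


Looking up key 'TypeScript'
Value: 48

48


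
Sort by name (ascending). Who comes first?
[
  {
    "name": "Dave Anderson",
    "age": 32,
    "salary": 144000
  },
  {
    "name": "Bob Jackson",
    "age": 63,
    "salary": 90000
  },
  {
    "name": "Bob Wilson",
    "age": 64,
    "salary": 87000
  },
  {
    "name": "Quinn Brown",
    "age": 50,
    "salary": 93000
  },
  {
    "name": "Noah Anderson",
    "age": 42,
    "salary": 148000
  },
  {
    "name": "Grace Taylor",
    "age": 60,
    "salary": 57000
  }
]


Sort by: name (ascending)

Sorted order:
  1. Bob Jackson (name = Bob Jackson)
  2. Bob Wilson (name = Bob Wilson)
  3. Dave Anderson (name = Dave Anderson)
  4. Grace Taylor (name = Grace Taylor)
  5. Noah Anderson (name = Noah Anderson)
  6. Quinn Brown (name = Quinn Brown)

First: Bob Jackson

Bob Jackson


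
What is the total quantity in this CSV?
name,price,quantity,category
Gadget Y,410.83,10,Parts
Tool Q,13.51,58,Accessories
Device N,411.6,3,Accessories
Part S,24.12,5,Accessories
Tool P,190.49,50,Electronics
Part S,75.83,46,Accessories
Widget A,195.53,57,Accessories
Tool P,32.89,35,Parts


Computing total quantity:
Values: [10, 58, 3, 5, 50, 46, 57, 35]
Sum = 264

264


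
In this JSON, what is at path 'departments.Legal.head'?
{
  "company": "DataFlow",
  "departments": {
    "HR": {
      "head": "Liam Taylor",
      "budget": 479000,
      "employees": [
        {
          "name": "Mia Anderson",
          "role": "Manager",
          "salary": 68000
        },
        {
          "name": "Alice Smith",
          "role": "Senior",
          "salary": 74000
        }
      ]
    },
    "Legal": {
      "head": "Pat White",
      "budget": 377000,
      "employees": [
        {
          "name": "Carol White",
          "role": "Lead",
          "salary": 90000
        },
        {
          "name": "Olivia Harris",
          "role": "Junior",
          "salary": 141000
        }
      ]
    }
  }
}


Path: departments.Legal.head

Navigate:
  -> departments
  -> Legal
  -> head = 'Pat White'

Pat White


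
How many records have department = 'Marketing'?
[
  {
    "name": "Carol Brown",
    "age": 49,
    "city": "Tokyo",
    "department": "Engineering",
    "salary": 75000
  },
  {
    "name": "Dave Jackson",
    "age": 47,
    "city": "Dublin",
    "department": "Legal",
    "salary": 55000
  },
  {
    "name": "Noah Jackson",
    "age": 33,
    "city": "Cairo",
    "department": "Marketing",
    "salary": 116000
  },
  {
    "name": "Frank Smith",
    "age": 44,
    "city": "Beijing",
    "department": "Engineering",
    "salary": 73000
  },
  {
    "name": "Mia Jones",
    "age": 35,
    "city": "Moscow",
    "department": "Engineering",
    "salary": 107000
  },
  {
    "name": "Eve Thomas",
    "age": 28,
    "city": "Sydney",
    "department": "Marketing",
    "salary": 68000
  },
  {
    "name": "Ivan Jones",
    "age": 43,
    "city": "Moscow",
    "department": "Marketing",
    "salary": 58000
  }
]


Data: 7 records
Condition: department = 'Marketing'

Checking each record:
  Carol Brown: Engineering
  Dave Jackson: Legal
  Noah Jackson: Marketing MATCH
  Frank Smith: Engineering
  Mia Jones: Engineering
  Eve Thomas: Marketing MATCH
  Ivan Jones: Marketing MATCH

Count: 3

3


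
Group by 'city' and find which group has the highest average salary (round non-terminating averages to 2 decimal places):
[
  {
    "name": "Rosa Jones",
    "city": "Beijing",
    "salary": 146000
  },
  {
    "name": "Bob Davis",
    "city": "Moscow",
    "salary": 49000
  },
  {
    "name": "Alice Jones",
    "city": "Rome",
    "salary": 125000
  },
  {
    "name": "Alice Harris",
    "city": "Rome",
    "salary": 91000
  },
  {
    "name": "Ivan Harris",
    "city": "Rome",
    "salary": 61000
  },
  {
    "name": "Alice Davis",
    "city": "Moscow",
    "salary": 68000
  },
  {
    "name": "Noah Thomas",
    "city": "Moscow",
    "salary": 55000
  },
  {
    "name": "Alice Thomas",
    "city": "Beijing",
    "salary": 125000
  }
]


Group by: city

Groups:
  Beijing: 2 people, avg salary = 271000/2 = $135500
  Moscow: 3 people, avg salary = 172000/3 ≈ $57333.33
  Rome: 3 people, avg salary = 277000/3 ≈ $92333.33

Highest average salary: Beijing ($135500)

Beijing ($135500)


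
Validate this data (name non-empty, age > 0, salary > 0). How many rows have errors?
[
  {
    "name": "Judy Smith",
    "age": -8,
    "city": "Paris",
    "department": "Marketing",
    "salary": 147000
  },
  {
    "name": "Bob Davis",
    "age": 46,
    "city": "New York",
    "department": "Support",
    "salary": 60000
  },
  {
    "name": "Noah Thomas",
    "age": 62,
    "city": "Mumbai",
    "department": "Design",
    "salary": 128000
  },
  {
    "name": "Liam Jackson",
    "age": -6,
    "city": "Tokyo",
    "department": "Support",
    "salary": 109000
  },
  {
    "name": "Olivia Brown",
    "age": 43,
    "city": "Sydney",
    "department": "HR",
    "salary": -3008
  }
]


Validating 5 records:
Rules: name non-empty, age > 0, salary > 0

  Row 1 (Judy Smith): negative age: -8
  Row 2 (Bob Davis): OK
  Row 3 (Noah Thomas): OK
  Row 4 (Liam Jackson): negative age: -6
  Row 5 (Olivia Brown): negative salary: -3008

Total errors: 3

3 errors


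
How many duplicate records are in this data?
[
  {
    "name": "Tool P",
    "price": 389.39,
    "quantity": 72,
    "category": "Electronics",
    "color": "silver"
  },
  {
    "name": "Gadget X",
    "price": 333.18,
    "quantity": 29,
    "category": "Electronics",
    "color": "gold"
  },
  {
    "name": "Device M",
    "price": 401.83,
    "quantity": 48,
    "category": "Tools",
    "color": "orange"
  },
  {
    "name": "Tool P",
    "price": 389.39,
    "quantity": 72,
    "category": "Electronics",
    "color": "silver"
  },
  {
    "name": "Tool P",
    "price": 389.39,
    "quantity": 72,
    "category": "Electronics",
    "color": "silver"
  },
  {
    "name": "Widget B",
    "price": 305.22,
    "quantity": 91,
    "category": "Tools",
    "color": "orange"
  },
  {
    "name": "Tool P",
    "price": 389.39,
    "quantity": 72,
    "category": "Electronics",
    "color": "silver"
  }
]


Checking 7 records for duplicates:

  Row 1: Tool P ($389.39, qty 72)
  Row 2: Gadget X ($333.18, qty 29)
  Row 3: Device M ($401.83, qty 48)
  Row 4: Tool P ($389.39, qty 72) <-- DUPLICATE
  Row 5: Tool P ($389.39, qty 72) <-- DUPLICATE
  Row 6: Widget B ($305.22, qty 91)
  Row 7: Tool P ($389.39, qty 72) <-- DUPLICATE

Duplicates found: 3
Unique records: 4

3 duplicates, 4 unique


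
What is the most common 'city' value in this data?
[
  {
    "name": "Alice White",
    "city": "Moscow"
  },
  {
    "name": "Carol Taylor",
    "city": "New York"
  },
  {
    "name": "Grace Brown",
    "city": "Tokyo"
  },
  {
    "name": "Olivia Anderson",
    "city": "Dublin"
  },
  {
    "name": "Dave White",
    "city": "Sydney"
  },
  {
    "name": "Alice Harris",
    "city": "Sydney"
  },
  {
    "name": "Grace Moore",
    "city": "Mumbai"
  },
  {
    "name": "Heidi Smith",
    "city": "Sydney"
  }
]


Counting 'city' values across 8 records:

  Sydney: 3 ###
  Moscow: 1 #
  New York: 1 #
  Tokyo: 1 #
  Dublin: 1 #
  Mumbai: 1 #

Most common: Sydney (3 times)

Sydney (3 times)


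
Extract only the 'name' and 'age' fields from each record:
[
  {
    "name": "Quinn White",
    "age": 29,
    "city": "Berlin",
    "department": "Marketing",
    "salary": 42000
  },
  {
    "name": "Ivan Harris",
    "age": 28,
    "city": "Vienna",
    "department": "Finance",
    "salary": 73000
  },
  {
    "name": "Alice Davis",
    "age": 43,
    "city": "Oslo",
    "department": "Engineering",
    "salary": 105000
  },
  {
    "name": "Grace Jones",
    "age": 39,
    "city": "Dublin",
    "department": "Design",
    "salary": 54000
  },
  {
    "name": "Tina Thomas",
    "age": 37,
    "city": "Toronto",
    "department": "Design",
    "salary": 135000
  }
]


Original: 5 records with fields: name, age, city, department, salary
Keep: ['name', 'age']
Drop: ['city', 'department', 'salary']
Result: 5 records, 2 fields each

[
  {
    "name": "Quinn White",
    "age": 29
  },
  {
    "name": "Ivan Harris",
    "age": 28
  },
  {
    "name": "Alice Davis",
    "age": 43
  },
  {
    "name": "Grace Jones",
    "age": 39
  },
  {
    "name": "Tina Thomas",
    "age": 37
  }
]


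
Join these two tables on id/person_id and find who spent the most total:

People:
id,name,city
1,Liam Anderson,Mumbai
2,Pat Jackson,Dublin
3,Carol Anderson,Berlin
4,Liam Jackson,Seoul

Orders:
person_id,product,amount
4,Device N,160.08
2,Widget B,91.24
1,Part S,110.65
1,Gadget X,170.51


Join on: people.id = orders.person_id

Joined rows:
  Liam Jackson (Seoul) bought Device N for $160.08
  Pat Jackson (Dublin) bought Widget B for $91.24
  Liam Anderson (Mumbai) bought Part S for $110.65
  Liam Anderson (Mumbai) bought Gadget X for $170.51

Total per person:
  Liam Anderson: $281.16
  Liam Jackson: $160.08
  Pat Jackson: $91.24

Top spender: Liam Anderson ($281.16)

Liam Anderson ($281.16)


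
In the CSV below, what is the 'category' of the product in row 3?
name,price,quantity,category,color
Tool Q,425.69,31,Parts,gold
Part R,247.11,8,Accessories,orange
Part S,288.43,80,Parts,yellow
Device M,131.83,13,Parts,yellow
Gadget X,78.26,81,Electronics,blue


Query: Row 3 ('Part S'), column 'category'
Value: Parts

Parts


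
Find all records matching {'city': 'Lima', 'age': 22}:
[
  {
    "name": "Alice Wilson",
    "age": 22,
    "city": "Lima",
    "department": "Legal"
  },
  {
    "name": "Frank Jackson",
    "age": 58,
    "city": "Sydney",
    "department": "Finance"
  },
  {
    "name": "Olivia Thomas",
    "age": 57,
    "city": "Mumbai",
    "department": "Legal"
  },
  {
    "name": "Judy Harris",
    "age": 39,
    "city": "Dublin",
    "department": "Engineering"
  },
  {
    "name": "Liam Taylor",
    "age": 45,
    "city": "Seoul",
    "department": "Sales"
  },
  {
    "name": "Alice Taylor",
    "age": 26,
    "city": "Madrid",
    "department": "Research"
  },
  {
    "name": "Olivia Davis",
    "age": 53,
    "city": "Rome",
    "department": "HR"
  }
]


Search criteria: {'city': 'Lima', 'age': 22}

Checking 7 records:
  Alice Wilson: {city: Lima, age: 22} <-- MATCH
  Frank Jackson: {city: Sydney, age: 58}
  Olivia Thomas: {city: Mumbai, age: 57}
  Judy Harris: {city: Dublin, age: 39}
  Liam Taylor: {city: Seoul, age: 45}
  Alice Taylor: {city: Madrid, age: 26}
  Olivia Davis: {city: Rome, age: 53}

Matches: ["Alice Wilson"]

["Alice Wilson"]


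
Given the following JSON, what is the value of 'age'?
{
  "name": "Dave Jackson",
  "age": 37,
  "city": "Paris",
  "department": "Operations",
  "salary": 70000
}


Looking up field 'age'
Value: 37

37


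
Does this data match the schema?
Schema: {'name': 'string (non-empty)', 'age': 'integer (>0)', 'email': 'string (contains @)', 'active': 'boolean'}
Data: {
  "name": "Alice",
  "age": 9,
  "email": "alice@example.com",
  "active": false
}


Validating each field against schema:
  name: OK (non-empty string)
  age: OK (positive integer)
  email: OK (string with @)
  active: OK (boolean)

Result: VALID

VALID


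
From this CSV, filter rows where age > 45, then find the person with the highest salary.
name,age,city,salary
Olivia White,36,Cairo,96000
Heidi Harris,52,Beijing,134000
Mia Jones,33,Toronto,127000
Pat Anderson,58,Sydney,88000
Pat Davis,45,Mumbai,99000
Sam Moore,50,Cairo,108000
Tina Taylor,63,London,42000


Filter: age > 45
Sort by: salary (descending)

Filtered records (4):
  Heidi Harris, age 52, salary $134000
  Sam Moore, age 50, salary $108000
  Pat Anderson, age 58, salary $88000
  Tina Taylor, age 63, salary $42000

Highest salary: Heidi Harris ($134000)

Heidi Harris


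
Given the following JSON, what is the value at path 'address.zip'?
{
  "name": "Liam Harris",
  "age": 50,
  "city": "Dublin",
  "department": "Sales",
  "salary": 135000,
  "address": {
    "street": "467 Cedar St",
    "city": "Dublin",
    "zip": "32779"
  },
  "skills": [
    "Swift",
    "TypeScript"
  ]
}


Query: address.zip
Path: address -> zip
Value: 32779

32779


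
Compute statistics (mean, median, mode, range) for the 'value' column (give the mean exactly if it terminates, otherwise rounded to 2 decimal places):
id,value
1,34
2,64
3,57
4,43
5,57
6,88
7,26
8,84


Data: [34, 64, 57, 43, 57, 88, 26, 84]
Count: 8
Sum: 453
Mean: 453/8 = 56.625
Sorted: [26, 34, 43, 57, 57, 64, 84, 88]
Median: 57.0
Mode: 57 (2 times)
Range: 88 - 26 = 62
Min: 26, Max: 88

mean=56.625, median=57.0, mode=57, range=62


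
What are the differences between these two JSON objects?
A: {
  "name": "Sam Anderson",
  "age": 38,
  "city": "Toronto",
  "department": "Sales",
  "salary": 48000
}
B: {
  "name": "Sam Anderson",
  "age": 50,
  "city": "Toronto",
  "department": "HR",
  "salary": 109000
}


Comparing each field (in key order):
  name: same
  age: DIFFERENT
  city: same
  department: DIFFERENT
  salary: DIFFERENT
Differences:
  age: 38 -> 50
  department: Sales -> HR
  salary: 48000 -> 109000

3 field(s) changed

3 changes: age, department, salary


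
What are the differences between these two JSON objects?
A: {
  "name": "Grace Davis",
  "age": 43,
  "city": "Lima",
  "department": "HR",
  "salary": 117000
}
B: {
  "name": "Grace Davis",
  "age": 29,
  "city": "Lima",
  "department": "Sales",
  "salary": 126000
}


Comparing each field (in key order):
  name: same
  age: DIFFERENT
  city: same
  department: DIFFERENT
  salary: DIFFERENT
Differences:
  age: 43 -> 29
  department: HR -> Sales
  salary: 117000 -> 126000

3 field(s) changed

3 changes: age, department, salary


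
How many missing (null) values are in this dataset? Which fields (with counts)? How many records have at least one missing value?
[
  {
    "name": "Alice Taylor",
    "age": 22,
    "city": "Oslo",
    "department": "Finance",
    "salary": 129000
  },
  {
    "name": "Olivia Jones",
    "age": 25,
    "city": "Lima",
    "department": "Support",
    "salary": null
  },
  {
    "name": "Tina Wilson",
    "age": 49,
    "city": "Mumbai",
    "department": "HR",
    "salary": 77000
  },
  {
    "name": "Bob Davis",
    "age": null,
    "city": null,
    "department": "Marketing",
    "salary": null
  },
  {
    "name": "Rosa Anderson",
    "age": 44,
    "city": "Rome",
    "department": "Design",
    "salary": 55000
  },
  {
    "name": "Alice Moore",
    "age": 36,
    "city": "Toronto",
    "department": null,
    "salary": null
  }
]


Checking for missing (null) values in 6 records:

  Alice Taylor: complete
  Olivia Jones: salary
  Tina Wilson: complete
  Bob Davis: age, city, salary
  Rosa Anderson: complete
  Alice Moore: department, salary

Per field:
  name: 0 missing
  age: 1 missing
  city: 1 missing
  department: 1 missing
  salary: 3 missing

Total missing values: 6
Records with any missing: 3

6 missing values (age: 1, city: 1, department: 1, salary: 3); 3 incomplete records


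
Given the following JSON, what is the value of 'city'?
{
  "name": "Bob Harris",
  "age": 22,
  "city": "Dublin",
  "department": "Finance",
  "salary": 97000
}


Looking up field 'city'
Value: Dublin

Dublin


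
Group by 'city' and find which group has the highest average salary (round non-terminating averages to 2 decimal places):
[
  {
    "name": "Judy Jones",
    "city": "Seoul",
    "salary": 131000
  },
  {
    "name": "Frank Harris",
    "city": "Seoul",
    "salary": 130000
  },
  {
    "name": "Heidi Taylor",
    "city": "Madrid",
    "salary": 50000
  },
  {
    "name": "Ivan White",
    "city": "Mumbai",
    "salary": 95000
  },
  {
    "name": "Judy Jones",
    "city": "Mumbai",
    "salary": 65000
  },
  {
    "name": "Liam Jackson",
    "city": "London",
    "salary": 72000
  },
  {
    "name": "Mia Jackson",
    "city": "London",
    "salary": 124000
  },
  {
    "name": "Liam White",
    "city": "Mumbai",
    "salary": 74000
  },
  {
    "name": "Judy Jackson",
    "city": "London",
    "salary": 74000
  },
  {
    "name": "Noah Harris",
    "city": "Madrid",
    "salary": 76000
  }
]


Group by: city

Groups:
  London: 3 people, avg salary = 270000/3 = $90000
  Madrid: 2 people, avg salary = 126000/2 = $63000
  Mumbai: 3 people, avg salary = 234000/3 = $78000
  Seoul: 2 people, avg salary = 261000/2 = $130500

Highest average salary: Seoul ($130500)

Seoul ($130500)


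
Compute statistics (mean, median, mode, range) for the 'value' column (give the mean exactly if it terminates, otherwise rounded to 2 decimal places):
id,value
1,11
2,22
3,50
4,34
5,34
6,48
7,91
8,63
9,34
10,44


Data: [11, 22, 50, 34, 34, 48, 91, 63, 34, 44]
Count: 10
Sum: 431
Mean: 431/10 = 43.1
Sorted: [11, 22, 34, 34, 34, 44, 48, 50, 63, 91]
Median: 39.0
Mode: 34 (3 times)
Range: 91 - 11 = 80
Min: 11, Max: 91

mean=43.1, median=39.0, mode=34, range=80


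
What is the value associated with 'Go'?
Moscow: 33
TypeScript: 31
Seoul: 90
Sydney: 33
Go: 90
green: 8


Looking up key 'Go'
Value: 90

90


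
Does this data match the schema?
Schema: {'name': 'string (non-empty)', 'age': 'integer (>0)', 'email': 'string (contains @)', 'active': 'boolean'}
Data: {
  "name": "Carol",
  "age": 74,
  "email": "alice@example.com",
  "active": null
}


Validating each field against schema:
  name: OK (non-empty string)
  age: OK (positive integer)
  email: OK (string with @)
  active: FAIL (null is not a boolean)

Result: INVALID (1 error: active)

INVALID (1 error: active)


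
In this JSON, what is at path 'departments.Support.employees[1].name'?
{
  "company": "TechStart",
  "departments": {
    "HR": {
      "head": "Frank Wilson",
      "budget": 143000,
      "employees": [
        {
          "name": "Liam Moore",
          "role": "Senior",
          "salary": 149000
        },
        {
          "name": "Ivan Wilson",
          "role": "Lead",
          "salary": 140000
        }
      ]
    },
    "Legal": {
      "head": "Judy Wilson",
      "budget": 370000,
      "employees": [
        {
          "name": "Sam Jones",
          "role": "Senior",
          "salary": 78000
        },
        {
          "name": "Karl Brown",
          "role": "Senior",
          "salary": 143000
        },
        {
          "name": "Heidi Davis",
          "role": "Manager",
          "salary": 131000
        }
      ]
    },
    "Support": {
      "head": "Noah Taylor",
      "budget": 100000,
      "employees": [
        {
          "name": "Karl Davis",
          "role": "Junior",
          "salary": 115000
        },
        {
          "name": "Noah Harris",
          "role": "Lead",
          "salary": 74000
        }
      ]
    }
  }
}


Path: departments.Support.employees[1].name

Navigate:
  -> departments
  -> Support
  -> employees[1].name = 'Noah Harris'

Noah Harris


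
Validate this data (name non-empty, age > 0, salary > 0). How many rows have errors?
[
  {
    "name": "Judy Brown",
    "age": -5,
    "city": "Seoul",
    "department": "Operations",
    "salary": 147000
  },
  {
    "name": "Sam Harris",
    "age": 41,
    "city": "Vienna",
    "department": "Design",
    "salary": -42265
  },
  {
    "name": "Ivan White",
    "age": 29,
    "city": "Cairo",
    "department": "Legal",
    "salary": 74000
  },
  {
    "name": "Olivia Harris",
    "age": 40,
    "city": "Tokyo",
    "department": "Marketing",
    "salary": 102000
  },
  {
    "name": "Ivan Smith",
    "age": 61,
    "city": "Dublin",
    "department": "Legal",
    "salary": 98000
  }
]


Validating 5 records:
Rules: name non-empty, age > 0, salary > 0

  Row 1 (Judy Brown): negative age: -5
  Row 2 (Sam Harris): negative salary: -42265
  Row 3 (Ivan White): OK
  Row 4 (Olivia Harris): OK
  Row 5 (Ivan Smith): OK

Total errors: 2

2 errors


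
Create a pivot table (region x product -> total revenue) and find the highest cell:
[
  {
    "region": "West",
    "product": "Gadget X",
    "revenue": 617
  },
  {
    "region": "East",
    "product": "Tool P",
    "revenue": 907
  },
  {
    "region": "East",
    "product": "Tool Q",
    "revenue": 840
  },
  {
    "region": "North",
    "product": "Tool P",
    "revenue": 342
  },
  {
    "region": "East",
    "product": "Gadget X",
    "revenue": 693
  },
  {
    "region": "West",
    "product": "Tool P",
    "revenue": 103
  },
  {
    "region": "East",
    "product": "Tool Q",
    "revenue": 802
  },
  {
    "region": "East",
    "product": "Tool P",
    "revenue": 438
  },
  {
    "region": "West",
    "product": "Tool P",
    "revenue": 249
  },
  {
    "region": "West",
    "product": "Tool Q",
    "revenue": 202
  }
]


Pivot: region (rows) x product (columns) -> total revenue

     Gadget X      Tool P        Tool Q      
East           693          1345          1642  
North            0           342             0  
West           617           352           202  

Highest: East / Tool Q = $1642

East / Tool Q = $1642


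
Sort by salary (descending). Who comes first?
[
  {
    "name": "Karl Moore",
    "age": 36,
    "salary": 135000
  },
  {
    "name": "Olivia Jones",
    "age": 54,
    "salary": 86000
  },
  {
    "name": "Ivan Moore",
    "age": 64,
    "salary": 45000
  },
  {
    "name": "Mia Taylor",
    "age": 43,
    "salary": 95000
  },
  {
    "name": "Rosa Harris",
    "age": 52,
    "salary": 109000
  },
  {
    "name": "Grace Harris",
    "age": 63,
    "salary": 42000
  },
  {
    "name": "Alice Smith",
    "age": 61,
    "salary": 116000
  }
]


Sort by: salary (descending)

Sorted order:
  1. Karl Moore (salary = 135000)
  2. Alice Smith (salary = 116000)
  3. Rosa Harris (salary = 109000)
  4. Mia Taylor (salary = 95000)
  5. Olivia Jones (salary = 86000)
  6. Ivan Moore (salary = 45000)
  7. Grace Harris (salary = 42000)

First: Karl Moore

Karl Moore


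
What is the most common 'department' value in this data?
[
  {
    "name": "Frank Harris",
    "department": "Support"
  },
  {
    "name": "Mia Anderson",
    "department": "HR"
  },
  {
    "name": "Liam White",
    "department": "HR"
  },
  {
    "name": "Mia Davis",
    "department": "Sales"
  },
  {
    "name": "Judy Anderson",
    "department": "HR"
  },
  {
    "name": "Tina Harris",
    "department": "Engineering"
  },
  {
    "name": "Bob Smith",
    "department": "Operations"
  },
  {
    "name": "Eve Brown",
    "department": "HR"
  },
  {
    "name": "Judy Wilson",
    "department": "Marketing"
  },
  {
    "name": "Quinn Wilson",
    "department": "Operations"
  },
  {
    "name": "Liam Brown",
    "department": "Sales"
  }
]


Counting 'department' values across 11 records:

  HR: 4 ####
  Sales: 2 ##
  Operations: 2 ##
  Support: 1 #
  Engineering: 1 #
  Marketing: 1 #

Most common: HR (4 times)

HR (4 times)


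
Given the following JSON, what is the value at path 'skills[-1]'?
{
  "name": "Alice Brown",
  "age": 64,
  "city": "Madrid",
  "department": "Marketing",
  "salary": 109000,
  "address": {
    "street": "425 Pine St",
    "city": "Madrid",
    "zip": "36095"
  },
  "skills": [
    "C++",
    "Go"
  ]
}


Query: skills[-1]
Path: skills -> last element
Value: Go

Go


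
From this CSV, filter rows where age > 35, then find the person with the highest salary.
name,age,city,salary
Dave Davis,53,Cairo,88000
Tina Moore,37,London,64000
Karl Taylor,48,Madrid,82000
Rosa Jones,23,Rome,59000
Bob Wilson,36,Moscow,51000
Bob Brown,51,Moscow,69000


Filter: age > 35
Sort by: salary (descending)

Filtered records (5):
  Dave Davis, age 53, salary $88000
  Karl Taylor, age 48, salary $82000
  Bob Brown, age 51, salary $69000
  Tina Moore, age 37, salary $64000
  Bob Wilson, age 36, salary $51000

Highest salary: Dave Davis ($88000)

Dave Davis


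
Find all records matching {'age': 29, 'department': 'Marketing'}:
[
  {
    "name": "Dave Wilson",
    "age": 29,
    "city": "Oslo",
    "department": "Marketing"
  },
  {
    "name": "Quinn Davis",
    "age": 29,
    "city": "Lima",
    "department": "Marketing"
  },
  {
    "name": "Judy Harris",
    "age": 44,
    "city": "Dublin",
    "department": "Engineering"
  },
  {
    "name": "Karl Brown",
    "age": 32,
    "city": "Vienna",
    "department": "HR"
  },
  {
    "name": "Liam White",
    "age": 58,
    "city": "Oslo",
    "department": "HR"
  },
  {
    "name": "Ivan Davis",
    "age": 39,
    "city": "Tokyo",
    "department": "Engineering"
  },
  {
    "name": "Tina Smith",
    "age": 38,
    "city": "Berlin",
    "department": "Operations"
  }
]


Search criteria: {'age': 29, 'department': 'Marketing'}

Checking 7 records:
  Dave Wilson: {age: 29, department: Marketing} <-- MATCH
  Quinn Davis: {age: 29, department: Marketing} <-- MATCH
  Judy Harris: {age: 44, department: Engineering}
  Karl Brown: {age: 32, department: HR}
  Liam White: {age: 58, department: HR}
  Ivan Davis: {age: 39, department: Engineering}
  Tina Smith: {age: 38, department: Operations}

Matches: ["Dave Wilson", "Quinn Davis"]

["Dave Wilson", "Quinn Davis"]


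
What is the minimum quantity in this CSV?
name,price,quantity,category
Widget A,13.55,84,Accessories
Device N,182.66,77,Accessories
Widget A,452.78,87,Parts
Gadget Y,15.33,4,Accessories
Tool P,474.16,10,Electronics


Computing minimum quantity:
Values: [84, 77, 87, 4, 10]
Min = 4

4


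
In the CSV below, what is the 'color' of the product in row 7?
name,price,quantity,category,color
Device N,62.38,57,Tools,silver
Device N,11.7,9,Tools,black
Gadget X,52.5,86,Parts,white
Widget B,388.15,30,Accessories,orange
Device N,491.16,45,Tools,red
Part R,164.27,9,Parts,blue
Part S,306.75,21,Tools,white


Query: Row 7 ('Part S'), column 'color'
Value: white

white


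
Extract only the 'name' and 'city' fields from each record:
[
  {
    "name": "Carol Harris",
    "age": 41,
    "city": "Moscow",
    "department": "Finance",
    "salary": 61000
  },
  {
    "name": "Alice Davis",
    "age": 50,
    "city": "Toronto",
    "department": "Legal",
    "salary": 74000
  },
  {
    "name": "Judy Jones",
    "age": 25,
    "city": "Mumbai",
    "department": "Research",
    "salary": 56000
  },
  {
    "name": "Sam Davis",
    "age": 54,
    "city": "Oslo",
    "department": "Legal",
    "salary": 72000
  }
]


Original: 4 records with fields: name, age, city, department, salary
Keep: ['name', 'city']
Drop: ['age', 'department', 'salary']
Result: 4 records, 2 fields each

[
  {
    "name": "Carol Harris",
    "city": "Moscow"
  },
  {
    "name": "Alice Davis",
    "city": "Toronto"
  },
  {
    "name": "Judy Jones",
    "city": "Mumbai"
  },
  {
    "name": "Sam Davis",
    "city": "Oslo"
  }
]


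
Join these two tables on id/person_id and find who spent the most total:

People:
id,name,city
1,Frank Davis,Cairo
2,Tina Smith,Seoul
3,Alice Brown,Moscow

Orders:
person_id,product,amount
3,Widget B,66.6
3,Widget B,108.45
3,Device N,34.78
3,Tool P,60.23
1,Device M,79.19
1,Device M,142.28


Join on: people.id = orders.person_id

Joined rows:
  Alice Brown (Moscow) bought Widget B for $66.6
  Alice Brown (Moscow) bought Widget B for $108.45
  Alice Brown (Moscow) bought Device N for $34.78
  Alice Brown (Moscow) bought Tool P for $60.23
  Frank Davis (Cairo) bought Device M for $79.19
  Frank Davis (Cairo) bought Device M for $142.28

Total per person:
  Alice Brown: $270.06
  Frank Davis: $221.47

Top spender: Alice Brown ($270.06)

Alice Brown ($270.06)


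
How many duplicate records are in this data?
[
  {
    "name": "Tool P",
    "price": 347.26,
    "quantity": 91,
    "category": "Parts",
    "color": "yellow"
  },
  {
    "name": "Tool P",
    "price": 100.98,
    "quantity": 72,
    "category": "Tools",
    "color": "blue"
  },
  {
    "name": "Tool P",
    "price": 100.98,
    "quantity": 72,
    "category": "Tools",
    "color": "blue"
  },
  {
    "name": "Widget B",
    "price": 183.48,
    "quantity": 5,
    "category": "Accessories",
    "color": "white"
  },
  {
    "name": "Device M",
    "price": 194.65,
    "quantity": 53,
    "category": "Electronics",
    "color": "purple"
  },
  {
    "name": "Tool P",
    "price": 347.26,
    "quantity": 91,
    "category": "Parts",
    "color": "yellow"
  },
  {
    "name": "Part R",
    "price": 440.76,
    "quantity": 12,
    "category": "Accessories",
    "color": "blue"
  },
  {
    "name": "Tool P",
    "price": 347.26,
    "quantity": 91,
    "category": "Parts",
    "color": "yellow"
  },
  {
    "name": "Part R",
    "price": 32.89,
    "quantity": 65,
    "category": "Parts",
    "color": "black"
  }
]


Checking 9 records for duplicates:

  Row 1: Tool P ($347.26, qty 91)
  Row 2: Tool P ($100.98, qty 72)
  Row 3: Tool P ($100.98, qty 72) <-- DUPLICATE
  Row 4: Widget B ($183.48, qty 5)
  Row 5: Device M ($194.65, qty 53)
  Row 6: Tool P ($347.26, qty 91) <-- DUPLICATE
  Row 7: Part R ($440.76, qty 12)
  Row 8: Tool P ($347.26, qty 91) <-- DUPLICATE
  Row 9: Part R ($32.89, qty 65)

Duplicates found: 3
Unique records: 6

3 duplicates, 6 unique


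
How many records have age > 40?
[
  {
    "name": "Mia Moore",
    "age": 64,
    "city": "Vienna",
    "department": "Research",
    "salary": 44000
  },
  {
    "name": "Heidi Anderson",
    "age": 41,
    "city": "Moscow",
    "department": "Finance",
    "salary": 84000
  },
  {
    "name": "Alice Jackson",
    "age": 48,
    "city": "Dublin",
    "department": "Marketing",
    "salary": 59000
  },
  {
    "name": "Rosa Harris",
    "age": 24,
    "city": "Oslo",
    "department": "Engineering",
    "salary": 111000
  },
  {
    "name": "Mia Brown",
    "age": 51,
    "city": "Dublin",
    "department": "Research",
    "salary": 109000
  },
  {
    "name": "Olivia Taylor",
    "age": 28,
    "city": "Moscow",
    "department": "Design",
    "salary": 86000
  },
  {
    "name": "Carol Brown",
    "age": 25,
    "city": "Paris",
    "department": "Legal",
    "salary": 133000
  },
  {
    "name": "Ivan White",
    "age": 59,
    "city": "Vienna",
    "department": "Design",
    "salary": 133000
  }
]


Data: 8 records
Condition: age > 40

Checking each record:
  Mia Moore: 64 MATCH
  Heidi Anderson: 41 MATCH
  Alice Jackson: 48 MATCH
  Rosa Harris: 24
  Mia Brown: 51 MATCH
  Olivia Taylor: 28
  Carol Brown: 25
  Ivan White: 59 MATCH

Count: 5

5


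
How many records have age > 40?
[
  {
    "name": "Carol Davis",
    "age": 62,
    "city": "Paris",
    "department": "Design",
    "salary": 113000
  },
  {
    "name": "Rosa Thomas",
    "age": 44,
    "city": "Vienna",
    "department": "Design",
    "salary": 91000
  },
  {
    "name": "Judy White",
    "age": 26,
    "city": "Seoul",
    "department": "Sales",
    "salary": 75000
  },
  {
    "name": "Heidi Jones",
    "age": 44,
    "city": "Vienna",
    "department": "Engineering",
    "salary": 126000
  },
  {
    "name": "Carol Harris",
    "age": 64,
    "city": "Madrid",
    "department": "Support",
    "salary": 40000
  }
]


Data: 5 records
Condition: age > 40

Checking each record:
  Carol Davis: 62 MATCH
  Rosa Thomas: 44 MATCH
  Judy White: 26
  Heidi Jones: 44 MATCH
  Carol Harris: 64 MATCH

Count: 4

4


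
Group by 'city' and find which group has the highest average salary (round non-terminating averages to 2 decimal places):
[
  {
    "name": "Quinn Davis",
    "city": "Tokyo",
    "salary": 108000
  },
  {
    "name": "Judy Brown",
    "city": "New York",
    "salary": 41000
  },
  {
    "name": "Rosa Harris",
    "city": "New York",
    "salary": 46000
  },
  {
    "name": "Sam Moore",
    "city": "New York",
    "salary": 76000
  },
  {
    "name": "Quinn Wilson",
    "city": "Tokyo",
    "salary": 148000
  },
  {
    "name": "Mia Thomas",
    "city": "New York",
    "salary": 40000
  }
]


Group by: city

Groups:
  New York: 4 people, avg salary = 203000/4 = $50750
  Tokyo: 2 people, avg salary = 256000/2 = $128000

Highest average salary: Tokyo ($128000)

Tokyo ($128000)


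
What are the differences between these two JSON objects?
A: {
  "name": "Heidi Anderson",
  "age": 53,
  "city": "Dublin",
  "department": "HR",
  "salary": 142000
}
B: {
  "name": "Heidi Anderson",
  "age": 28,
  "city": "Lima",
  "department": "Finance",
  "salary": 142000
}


Comparing each field (in key order):
  name: same
  age: DIFFERENT
  city: DIFFERENT
  department: DIFFERENT
  salary: same
Differences:
  age: 53 -> 28
  city: Dublin -> Lima
  department: HR -> Finance

3 field(s) changed

3 changes: age, city, department


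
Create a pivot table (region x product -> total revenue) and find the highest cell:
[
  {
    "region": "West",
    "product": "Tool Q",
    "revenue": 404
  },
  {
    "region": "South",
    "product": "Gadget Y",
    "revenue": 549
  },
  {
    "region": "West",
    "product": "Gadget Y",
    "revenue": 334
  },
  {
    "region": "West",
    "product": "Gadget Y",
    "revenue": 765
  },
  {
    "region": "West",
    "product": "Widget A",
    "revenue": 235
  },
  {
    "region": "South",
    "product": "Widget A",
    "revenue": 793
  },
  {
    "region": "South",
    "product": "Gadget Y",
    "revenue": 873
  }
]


Pivot: region (rows) x product (columns) -> total revenue

     Gadget Y      Tool Q        Widget A    
South         1422             0           793  
West          1099           404           235  

Highest: South / Gadget Y = $1422

South / Gadget Y = $1422


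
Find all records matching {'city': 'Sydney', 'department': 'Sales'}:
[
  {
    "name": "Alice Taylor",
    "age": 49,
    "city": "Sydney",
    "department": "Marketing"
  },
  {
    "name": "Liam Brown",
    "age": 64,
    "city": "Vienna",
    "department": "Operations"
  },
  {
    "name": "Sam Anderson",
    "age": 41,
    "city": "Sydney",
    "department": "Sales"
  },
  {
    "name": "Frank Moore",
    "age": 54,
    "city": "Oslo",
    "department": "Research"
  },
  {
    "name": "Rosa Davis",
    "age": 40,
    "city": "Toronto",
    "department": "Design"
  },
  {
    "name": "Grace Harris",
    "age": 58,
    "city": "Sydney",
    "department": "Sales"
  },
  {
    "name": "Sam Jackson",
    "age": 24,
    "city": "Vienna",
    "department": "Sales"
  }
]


Search criteria: {'city': 'Sydney', 'department': 'Sales'}

Checking 7 records:
  Alice Taylor: {city: Sydney, department: Marketing}
  Liam Brown: {city: Vienna, department: Operations}
  Sam Anderson: {city: Sydney, department: Sales} <-- MATCH
  Frank Moore: {city: Oslo, department: Research}
  Rosa Davis: {city: Toronto, department: Design}
  Grace Harris: {city: Sydney, department: Sales} <-- MATCH
  Sam Jackson: {city: Vienna, department: Sales}

Matches: ["Sam Anderson", "Grace Harris"]

["Sam Anderson", "Grace Harris"]


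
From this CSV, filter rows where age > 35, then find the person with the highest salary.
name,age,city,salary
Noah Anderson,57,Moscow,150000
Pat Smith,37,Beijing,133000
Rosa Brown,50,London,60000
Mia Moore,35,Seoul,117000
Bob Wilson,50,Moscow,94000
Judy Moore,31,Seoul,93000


Filter: age > 35
Sort by: salary (descending)

Filtered records (4):
  Noah Anderson, age 57, salary $150000
  Pat Smith, age 37, salary $133000
  Bob Wilson, age 50, salary $94000
  Rosa Brown, age 50, salary $60000

Highest salary: Noah Anderson ($150000)

Noah Anderson


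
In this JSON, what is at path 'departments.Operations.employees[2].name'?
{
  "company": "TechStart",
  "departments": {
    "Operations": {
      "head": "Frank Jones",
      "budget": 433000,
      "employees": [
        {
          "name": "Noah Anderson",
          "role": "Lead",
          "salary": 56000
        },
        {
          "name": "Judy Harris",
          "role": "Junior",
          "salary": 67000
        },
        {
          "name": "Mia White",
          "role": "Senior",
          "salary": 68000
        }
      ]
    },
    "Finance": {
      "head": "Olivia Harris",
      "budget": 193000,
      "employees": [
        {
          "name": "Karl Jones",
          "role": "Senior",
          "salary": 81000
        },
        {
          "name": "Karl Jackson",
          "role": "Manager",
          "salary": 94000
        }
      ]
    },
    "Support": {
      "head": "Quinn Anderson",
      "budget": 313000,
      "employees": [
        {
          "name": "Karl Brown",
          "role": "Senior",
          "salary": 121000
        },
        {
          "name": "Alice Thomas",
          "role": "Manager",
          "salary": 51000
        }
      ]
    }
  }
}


Path: departments.Operations.employees[2].name

Navigate:
  -> departments
  -> Operations
  -> employees[2].name = 'Mia White'

Mia White


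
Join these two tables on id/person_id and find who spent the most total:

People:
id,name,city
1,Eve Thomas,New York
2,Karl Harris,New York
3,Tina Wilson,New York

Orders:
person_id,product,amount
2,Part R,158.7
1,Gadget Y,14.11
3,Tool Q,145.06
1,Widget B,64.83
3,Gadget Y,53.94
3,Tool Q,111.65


Join on: people.id = orders.person_id

Joined rows:
  Karl Harris (New York) bought Part R for $158.7
  Eve Thomas (New York) bought Gadget Y for $14.11
  Tina Wilson (New York) bought Tool Q for $145.06
  Eve Thomas (New York) bought Widget B for $64.83
  Tina Wilson (New York) bought Gadget Y for $53.94
  Tina Wilson (New York) bought Tool Q for $111.65

Total per person:
  Tina Wilson: $310.65
  Karl Harris: $158.70
  Eve Thomas: $78.94

Top spender: Tina Wilson ($310.65)

Tina Wilson ($310.65)


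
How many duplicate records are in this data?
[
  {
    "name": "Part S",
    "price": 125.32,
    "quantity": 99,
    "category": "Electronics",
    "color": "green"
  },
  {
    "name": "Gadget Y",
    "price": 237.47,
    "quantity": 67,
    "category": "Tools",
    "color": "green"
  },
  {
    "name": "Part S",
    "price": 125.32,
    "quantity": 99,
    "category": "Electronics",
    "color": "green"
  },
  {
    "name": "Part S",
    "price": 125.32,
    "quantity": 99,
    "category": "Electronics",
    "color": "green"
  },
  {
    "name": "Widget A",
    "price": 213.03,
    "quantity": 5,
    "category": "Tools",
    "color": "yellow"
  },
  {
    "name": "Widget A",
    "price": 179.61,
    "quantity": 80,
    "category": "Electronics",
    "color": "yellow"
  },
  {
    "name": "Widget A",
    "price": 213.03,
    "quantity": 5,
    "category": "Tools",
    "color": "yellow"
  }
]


Checking 7 records for duplicates:

  Row 1: Part S ($125.32, qty 99)
  Row 2: Gadget Y ($237.47, qty 67)
  Row 3: Part S ($125.32, qty 99) <-- DUPLICATE
  Row 4: Part S ($125.32, qty 99) <-- DUPLICATE
  Row 5: Widget A ($213.03, qty 5)
  Row 6: Widget A ($179.61, qty 80)
  Row 7: Widget A ($213.03, qty 5) <-- DUPLICATE

Duplicates found: 3
Unique records: 4

3 duplicates, 4 unique


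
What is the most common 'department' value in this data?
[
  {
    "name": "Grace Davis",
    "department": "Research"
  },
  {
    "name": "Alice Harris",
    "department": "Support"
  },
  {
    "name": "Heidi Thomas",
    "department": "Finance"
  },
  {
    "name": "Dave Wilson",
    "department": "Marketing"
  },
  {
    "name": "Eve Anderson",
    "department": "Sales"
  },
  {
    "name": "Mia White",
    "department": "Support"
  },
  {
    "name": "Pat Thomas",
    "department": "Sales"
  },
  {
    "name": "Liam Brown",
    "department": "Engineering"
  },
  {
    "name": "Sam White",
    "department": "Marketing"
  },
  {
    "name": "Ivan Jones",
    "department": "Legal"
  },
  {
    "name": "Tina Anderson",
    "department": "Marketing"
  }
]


Counting 'department' values across 11 records:

  Marketing: 3 ###
  Support: 2 ##
  Sales: 2 ##
  Research: 1 #
  Finance: 1 #
  Engineering: 1 #
  Legal: 1 #

Most common: Marketing (3 times)

Marketing (3 times)


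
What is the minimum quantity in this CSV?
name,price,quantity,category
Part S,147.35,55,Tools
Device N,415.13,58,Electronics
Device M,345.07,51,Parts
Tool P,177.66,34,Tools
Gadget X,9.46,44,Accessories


Computing minimum quantity:
Values: [55, 58, 51, 34, 44]
Min = 34

34


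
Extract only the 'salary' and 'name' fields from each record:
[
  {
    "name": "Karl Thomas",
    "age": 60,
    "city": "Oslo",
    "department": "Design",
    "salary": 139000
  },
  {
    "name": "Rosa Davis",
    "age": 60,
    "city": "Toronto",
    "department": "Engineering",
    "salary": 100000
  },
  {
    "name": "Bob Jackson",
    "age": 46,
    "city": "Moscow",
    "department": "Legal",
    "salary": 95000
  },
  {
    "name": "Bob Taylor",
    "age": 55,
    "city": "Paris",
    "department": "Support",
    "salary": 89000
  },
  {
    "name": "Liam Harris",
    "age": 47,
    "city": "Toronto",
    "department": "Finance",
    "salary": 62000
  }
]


Original: 5 records with fields: name, age, city, department, salary
Keep: ['salary', 'name']
Drop: ['age', 'city', 'department']
Result: 5 records, 2 fields each

[
  {
    "salary": 139000,
    "name": "Karl Thomas"
  },
  {
    "salary": 100000,
    "name": "Rosa Davis"
  },
  {
    "salary": 95000,
    "name": "Bob Jackson"
  },
  {
    "salary": 89000,
    "name": "Bob Taylor"
  },
  {
    "salary": 62000,
    "name": "Liam Harris"
  }
]
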